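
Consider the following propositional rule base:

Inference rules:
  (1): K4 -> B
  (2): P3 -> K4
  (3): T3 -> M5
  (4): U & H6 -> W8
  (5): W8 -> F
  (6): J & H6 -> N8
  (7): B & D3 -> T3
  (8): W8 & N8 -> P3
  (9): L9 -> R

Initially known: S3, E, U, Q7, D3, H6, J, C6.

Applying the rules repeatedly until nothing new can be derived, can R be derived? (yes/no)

[1] (4) [U & H6 -> W8]; (6) [J & H6 -> N8]. ⇒ new: W8, N8.
[2] (5) [W8 -> F]; (8) [W8 & N8 -> P3]. ⇒ new: F, P3.
[3] (2) [P3 -> K4]. ⇒ new: K4.
[4] (1) [K4 -> B]. ⇒ new: B.
[5] (7) [B & D3 -> T3]. ⇒ new: T3.
[6] (3) [T3 -> M5]. ⇒ new: M5.
Fixed point reached. R is concluded only by (9); (9) needs L9 (never derived).

no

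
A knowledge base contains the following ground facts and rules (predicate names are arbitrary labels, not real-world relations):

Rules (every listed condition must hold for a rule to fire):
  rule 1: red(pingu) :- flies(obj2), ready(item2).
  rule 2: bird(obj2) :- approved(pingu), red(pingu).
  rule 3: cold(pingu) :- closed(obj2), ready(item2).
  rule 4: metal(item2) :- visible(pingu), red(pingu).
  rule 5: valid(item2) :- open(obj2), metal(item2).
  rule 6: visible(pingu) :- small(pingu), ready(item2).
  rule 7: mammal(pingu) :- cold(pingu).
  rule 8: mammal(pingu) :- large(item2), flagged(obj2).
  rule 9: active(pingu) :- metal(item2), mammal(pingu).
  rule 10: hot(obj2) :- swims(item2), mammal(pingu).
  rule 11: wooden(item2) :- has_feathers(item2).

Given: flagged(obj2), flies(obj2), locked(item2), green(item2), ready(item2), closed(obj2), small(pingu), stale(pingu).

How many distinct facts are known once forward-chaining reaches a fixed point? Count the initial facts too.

14

Round 1 fires rule 1, rule 3, rule 6, giving red(pingu), cold(pingu), visible(pingu).
Round 2 fires rule 4, rule 7, giving metal(item2), mammal(pingu).
Round 3 fires rule 9, giving active(pingu).
Closure: {active(pingu), closed(obj2), cold(pingu), flagged(obj2), flies(obj2), green(item2), locked(item2), mammal(pingu), metal(item2), ready(item2), red(pingu), small(pingu), stale(pingu), visible(pingu)} — 14 facts.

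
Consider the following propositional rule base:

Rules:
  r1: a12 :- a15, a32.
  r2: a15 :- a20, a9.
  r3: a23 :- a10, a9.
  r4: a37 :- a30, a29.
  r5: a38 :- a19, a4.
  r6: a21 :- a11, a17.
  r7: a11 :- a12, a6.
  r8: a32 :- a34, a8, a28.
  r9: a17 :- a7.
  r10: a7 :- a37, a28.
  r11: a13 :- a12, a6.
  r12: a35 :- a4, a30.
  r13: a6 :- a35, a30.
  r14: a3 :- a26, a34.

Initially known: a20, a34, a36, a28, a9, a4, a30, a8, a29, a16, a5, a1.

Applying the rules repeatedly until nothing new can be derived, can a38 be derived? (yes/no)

no

Round 1: r2 [a15 :- a20, a9.]; r4 [a37 :- a30, a29.]; r8 [a32 :- a34, a8, a28.]; r12 [a35 :- a4, a30.]. Adds a15, a37, a32, a35.
Round 2: r1 [a12 :- a15, a32.]; r10 [a7 :- a37, a28.]; r13 [a6 :- a35, a30.]. Adds a12, a7, a6.
Round 3: r7 [a11 :- a12, a6.]; r9 [a17 :- a7.]; r11 [a13 :- a12, a6.]. Adds a11, a17, a13.
Round 4: r6 [a21 :- a11, a17.]. Adds a21.
Fixed point reached. a38 is concluded only by r5; r5 needs a19 (never derived).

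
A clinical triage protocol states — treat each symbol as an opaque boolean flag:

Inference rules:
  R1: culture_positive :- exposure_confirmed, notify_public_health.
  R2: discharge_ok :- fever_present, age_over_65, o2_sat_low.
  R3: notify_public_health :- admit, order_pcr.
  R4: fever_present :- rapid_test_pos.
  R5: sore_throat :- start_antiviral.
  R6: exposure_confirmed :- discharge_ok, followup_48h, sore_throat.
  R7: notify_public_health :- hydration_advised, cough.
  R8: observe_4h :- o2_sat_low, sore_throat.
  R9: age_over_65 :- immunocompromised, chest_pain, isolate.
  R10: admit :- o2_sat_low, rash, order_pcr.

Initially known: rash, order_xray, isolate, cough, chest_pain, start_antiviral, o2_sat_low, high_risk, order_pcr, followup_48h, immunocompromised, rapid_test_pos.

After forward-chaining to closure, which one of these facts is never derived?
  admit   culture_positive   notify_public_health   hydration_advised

Round 1: R4 [fever_present :- rapid_test_pos.]; R5 [sore_throat :- start_antiviral.]; R9 [age_over_65 :- immunocompromised, chest_pain, isolate.]; R10 [admit :- o2_sat_low, rash, order_pcr.]. Adds fever_present, sore_throat, age_over_65, admit.
Round 2: R2 [discharge_ok :- fever_present, age_over_65, o2_sat_low.]; R3 [notify_public_health :- admit, order_pcr.]; R8 [observe_4h :- o2_sat_low, sore_throat.]. Adds discharge_ok, notify_public_health, observe_4h.
Round 3: R6 [exposure_confirmed :- discharge_ok, followup_48h, sore_throat.]. Adds exposure_confirmed.
Round 4: R1 [culture_positive :- exposure_confirmed, notify_public_health.]. Adds culture_positive.
Derived: notify_public_health (round 2), admit (round 1), culture_positive (round 4). hydration_advised never appears in any round.

hydration_advised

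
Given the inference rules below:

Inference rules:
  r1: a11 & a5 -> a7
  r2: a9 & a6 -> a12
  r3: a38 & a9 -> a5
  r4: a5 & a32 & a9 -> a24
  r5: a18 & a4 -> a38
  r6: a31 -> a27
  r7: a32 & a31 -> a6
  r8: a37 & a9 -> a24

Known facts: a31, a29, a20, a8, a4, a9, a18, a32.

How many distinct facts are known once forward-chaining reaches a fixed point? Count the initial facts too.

[1] r5 [a18 & a4 -> a38]; r6 [a31 -> a27]; r7 [a32 & a31 -> a6]. ⇒ new: a38, a27, a6.
[2] r2 [a9 & a6 -> a12]; r3 [a38 & a9 -> a5]. ⇒ new: a12, a5.
[3] r4 [a5 & a32 & a9 -> a24]. ⇒ new: a24.
Closure: {a12, a18, a20, a24, a27, a29, a31, a32, a38, a4, a5, a6, a8, a9} — 14 facts.

14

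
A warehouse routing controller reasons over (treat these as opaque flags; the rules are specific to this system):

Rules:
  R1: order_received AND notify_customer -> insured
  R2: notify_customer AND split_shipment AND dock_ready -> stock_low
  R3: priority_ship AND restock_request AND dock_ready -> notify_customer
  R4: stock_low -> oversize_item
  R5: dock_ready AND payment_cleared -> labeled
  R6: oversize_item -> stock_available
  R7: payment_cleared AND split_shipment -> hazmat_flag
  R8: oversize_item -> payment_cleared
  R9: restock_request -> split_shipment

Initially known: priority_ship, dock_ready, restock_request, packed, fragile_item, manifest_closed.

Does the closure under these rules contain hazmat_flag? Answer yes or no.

yes

Round 1: R3 [priority_ship AND restock_request AND dock_ready -> notify_customer]; R9 [restock_request -> split_shipment]. New: notify_customer, split_shipment.
Round 2: R2 [notify_customer AND split_shipment AND dock_ready -> stock_low]. New: stock_low.
Round 3: R4 [stock_low -> oversize_item]. New: oversize_item.
Round 4: R6 [oversize_item -> stock_available]; R8 [oversize_item -> payment_cleared]. New: stock_available, payment_cleared.
Round 5: R5 [dock_ready AND payment_cleared -> labeled]; R7 [payment_cleared AND split_shipment -> hazmat_flag]. New: labeled, hazmat_flag.
hazmat_flag appears in round 5, so it is derivable.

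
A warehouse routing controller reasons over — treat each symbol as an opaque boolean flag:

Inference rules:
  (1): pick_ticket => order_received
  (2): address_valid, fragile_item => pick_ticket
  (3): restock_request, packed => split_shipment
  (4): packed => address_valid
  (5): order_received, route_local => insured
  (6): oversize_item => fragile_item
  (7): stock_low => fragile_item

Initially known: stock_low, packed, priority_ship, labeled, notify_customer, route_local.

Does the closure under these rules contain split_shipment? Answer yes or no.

no

Round 1 fires (4), (7), giving address_valid, fragile_item.
Round 2 fires (2), giving pick_ticket.
Round 3 fires (1), giving order_received.
Round 4 fires (5), giving insured.
Fixed point reached. split_shipment is concluded only by (3); (3) needs restock_request (never derived).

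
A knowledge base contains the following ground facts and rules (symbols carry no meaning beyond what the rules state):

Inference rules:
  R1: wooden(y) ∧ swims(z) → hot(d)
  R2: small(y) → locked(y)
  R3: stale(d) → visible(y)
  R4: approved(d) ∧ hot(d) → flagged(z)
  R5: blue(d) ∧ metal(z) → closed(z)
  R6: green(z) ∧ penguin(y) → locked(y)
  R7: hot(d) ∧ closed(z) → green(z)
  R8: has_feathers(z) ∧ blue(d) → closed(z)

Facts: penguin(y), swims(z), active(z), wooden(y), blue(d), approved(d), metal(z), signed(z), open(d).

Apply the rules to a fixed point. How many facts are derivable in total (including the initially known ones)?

14

Round 1 fires R1, R5, giving hot(d), closed(z).
Round 2 fires R4, R7, giving flagged(z), green(z).
Round 3 fires R6, giving locked(y).
Closure: {active(z), approved(d), blue(d), closed(z), flagged(z), green(z), hot(d), locked(y), metal(z), open(d), penguin(y), signed(z), swims(z), wooden(y)} — 14 facts.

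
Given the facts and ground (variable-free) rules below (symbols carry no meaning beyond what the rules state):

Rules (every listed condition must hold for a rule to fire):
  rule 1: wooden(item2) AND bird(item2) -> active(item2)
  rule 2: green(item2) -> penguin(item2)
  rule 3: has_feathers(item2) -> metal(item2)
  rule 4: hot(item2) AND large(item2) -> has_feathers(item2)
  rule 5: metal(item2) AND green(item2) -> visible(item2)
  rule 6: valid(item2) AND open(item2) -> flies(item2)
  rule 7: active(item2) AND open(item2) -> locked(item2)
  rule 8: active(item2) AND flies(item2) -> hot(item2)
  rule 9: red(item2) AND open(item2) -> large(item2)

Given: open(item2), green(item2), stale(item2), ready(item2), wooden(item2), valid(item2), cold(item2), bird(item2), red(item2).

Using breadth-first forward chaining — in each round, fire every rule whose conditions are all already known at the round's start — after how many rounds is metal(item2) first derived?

4

Round 1 — rule 1, rule 2, rule 6, rule 9, derive active(item2), penguin(item2), flies(item2), large(item2).
Round 2 — rule 7, rule 8, derive locked(item2), hot(item2).
Round 3 — rule 4, derive has_feathers(item2).
Round 4 — rule 3, derive metal(item2).
metal(item2) first appears in round 4.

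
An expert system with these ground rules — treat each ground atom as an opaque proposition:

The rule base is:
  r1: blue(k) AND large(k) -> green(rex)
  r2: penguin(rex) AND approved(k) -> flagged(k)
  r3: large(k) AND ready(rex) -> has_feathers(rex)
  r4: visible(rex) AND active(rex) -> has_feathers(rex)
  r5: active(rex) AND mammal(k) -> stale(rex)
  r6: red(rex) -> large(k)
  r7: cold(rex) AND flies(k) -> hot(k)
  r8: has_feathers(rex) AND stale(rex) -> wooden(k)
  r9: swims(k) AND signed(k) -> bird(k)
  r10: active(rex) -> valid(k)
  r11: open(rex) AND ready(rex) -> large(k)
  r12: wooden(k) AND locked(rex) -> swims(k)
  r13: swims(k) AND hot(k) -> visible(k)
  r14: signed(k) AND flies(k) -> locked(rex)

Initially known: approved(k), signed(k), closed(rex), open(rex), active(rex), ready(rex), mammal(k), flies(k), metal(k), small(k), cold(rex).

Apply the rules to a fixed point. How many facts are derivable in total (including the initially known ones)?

[1] r5 [active(rex) AND mammal(k) -> stale(rex)]; r7 [cold(rex) AND flies(k) -> hot(k)]; r10 [active(rex) -> valid(k)]; r11 [open(rex) AND ready(rex) -> large(k)]; r14 [signed(k) AND flies(k) -> locked(rex)]. ⇒ new: stale(rex), hot(k), valid(k), large(k), locked(rex).
[2] r3 [large(k) AND ready(rex) -> has_feathers(rex)]. ⇒ new: has_feathers(rex).
[3] r8 [has_feathers(rex) AND stale(rex) -> wooden(k)]. ⇒ new: wooden(k).
[4] r12 [wooden(k) AND locked(rex) -> swims(k)]. ⇒ new: swims(k).
[5] r9 [swims(k) AND signed(k) -> bird(k)]; r13 [swims(k) AND hot(k) -> visible(k)]. ⇒ new: bird(k), visible(k).
Closure: {active(rex), approved(k), bird(k), closed(rex), cold(rex), flies(k), has_feathers(rex), hot(k), large(k), locked(rex), mammal(k), metal(k), open(rex), ready(rex), signed(k), small(k), stale(rex), swims(k), valid(k), visible(k), wooden(k)} — 21 facts.

21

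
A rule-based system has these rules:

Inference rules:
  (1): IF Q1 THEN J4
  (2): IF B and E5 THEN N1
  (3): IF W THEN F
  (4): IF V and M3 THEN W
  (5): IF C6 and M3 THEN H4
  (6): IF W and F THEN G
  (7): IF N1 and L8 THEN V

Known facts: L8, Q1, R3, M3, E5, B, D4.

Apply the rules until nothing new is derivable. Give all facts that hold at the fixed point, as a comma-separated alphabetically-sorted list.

Round 1 fires (1), (2), giving J4, N1.
Round 2 fires (7), giving V.
Round 3 fires (4), giving W.
Round 4 fires (3), giving F.
Round 5 fires (6), giving G.

B, D4, E5, F, G, J4, L8, M3, N1, Q1, R3, V, W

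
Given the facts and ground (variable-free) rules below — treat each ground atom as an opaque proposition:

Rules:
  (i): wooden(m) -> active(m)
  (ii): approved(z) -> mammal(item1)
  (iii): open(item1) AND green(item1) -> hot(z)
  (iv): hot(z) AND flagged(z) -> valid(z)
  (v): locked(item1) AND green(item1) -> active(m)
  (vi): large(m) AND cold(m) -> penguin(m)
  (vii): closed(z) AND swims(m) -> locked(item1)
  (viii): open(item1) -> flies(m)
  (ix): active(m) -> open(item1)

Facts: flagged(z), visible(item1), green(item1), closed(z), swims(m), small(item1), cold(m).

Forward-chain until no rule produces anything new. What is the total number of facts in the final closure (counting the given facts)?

[1] (vii) [closed(z) AND swims(m) -> locked(item1)]. ⇒ new: locked(item1).
[2] (v) [locked(item1) AND green(item1) -> active(m)]. ⇒ new: active(m).
[3] (ix) [active(m) -> open(item1)]. ⇒ new: open(item1).
[4] (iii) [open(item1) AND green(item1) -> hot(z)]; (viii) [open(item1) -> flies(m)]. ⇒ new: hot(z), flies(m).
[5] (iv) [hot(z) AND flagged(z) -> valid(z)]. ⇒ new: valid(z).
Closure: {active(m), closed(z), cold(m), flagged(z), flies(m), green(item1), hot(z), locked(item1), open(item1), small(item1), swims(m), valid(z), visible(item1)} — 13 facts.

13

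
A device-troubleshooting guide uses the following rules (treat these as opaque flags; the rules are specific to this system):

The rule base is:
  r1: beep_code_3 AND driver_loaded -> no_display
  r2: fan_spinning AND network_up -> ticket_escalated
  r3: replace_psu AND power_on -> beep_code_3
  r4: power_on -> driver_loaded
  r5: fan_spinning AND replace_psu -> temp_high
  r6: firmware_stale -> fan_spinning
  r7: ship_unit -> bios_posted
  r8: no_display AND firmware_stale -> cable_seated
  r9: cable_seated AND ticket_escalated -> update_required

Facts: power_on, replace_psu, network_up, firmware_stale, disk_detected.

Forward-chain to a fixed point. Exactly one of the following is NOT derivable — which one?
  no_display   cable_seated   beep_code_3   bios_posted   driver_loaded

Round 1: r3 [replace_psu AND power_on -> beep_code_3]; r4 [power_on -> driver_loaded]; r6 [firmware_stale -> fan_spinning]. Adds beep_code_3, driver_loaded, fan_spinning.
Round 2: r1 [beep_code_3 AND driver_loaded -> no_display]; r2 [fan_spinning AND network_up -> ticket_escalated]; r5 [fan_spinning AND replace_psu -> temp_high]. Adds no_display, ticket_escalated, temp_high.
Round 3: r8 [no_display AND firmware_stale -> cable_seated]. Adds cable_seated.
Round 4: r9 [cable_seated AND ticket_escalated -> update_required]. Adds update_required.
Derived: no_display (round 2), beep_code_3 (round 1), cable_seated (round 3), driver_loaded (round 1). bios_posted never appears in any round.

bios_posted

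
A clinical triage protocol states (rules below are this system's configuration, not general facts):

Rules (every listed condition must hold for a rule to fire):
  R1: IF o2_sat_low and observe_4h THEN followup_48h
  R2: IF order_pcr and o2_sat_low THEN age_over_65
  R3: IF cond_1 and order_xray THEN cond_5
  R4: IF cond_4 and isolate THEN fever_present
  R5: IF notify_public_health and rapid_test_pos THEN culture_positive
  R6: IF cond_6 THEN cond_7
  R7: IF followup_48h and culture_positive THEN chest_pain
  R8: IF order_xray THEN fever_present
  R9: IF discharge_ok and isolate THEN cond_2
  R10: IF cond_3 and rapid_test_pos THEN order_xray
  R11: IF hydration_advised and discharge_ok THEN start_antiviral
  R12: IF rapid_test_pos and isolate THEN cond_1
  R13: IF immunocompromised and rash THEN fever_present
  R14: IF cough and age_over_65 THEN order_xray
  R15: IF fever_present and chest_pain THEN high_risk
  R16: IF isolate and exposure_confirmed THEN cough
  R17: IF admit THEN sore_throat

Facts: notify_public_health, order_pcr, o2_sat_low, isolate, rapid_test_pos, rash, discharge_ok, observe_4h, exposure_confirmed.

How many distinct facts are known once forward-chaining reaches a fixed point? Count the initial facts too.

20

[1] R1 [IF o2_sat_low and observe_4h THEN followup_48h]; R2 [IF order_pcr and o2_sat_low THEN age_over_65]; R5 [IF notify_public_health and rapid_test_pos THEN culture_positive]; R9 [IF discharge_ok and isolate THEN cond_2]; R12 [IF rapid_test_pos and isolate THEN cond_1]; R16 [IF isolate and exposure_confirmed THEN cough]. ⇒ new: followup_48h, age_over_65, culture_positive, cond_2, cond_1, cough.
[2] R7 [IF followup_48h and culture_positive THEN chest_pain]; R14 [IF cough and age_over_65 THEN order_xray]. ⇒ new: chest_pain, order_xray.
[3] R3 [IF cond_1 and order_xray THEN cond_5]; R8 [IF order_xray THEN fever_present]. ⇒ new: cond_5, fever_present.
[4] R15 [IF fever_present and chest_pain THEN high_risk]. ⇒ new: high_risk.
Closure: {age_over_65, chest_pain, cond_1, cond_2, cond_5, cough, culture_positive, discharge_ok, exposure_confirmed, fever_present, followup_48h, high_risk, isolate, notify_public_health, o2_sat_low, observe_4h, order_pcr, order_xray, rapid_test_pos, rash} — 20 facts.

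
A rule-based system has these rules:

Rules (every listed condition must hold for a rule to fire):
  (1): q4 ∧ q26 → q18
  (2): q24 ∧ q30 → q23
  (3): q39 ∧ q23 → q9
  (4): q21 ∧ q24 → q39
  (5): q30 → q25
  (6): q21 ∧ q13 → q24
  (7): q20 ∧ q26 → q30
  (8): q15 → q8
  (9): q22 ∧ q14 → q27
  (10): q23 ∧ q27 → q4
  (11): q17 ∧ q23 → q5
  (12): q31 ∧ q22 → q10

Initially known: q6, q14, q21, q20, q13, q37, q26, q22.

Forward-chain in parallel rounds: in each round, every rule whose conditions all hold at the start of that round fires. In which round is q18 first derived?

Round 1 — (6), (7), (9), derive q24, q30, q27.
Round 2 — (2), (4), (5), derive q23, q39, q25.
Round 3 — (3), (10), derive q9, q4.
Round 4 — (1), derive q18.
q18 first appears in round 4.

4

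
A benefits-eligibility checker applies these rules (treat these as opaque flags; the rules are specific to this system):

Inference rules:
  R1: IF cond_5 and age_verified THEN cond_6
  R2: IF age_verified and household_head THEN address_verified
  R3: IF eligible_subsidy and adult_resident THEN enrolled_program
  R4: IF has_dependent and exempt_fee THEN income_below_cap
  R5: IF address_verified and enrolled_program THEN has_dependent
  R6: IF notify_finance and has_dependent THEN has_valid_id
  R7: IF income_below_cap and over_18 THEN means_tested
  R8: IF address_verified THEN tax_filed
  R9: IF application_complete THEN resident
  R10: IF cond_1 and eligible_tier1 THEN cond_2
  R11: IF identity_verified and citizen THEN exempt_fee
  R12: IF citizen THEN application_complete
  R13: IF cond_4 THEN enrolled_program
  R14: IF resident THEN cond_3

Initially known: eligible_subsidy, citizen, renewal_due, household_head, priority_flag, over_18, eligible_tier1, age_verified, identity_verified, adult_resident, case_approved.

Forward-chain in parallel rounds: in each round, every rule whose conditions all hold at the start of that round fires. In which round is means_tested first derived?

4

Round 1: R2 [IF age_verified and household_head THEN address_verified]; R3 [IF eligible_subsidy and adult_resident THEN enrolled_program]; R11 [IF identity_verified and citizen THEN exempt_fee]; R12 [IF citizen THEN application_complete]. Adds address_verified, enrolled_program, exempt_fee, application_complete.
Round 2: R5 [IF address_verified and enrolled_program THEN has_dependent]; R8 [IF address_verified THEN tax_filed]; R9 [IF application_complete THEN resident]. Adds has_dependent, tax_filed, resident.
Round 3: R4 [IF has_dependent and exempt_fee THEN income_below_cap]; R14 [IF resident THEN cond_3]. Adds income_below_cap, cond_3.
Round 4: R7 [IF income_below_cap and over_18 THEN means_tested]. Adds means_tested.
means_tested first appears in round 4.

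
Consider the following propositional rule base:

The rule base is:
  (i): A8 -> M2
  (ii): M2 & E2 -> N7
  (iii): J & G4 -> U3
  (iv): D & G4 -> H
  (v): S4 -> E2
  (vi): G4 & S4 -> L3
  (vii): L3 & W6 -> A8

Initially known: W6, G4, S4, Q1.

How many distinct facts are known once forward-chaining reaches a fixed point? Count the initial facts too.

[1] (v) [S4 -> E2]; (vi) [G4 & S4 -> L3]. ⇒ new: E2, L3.
[2] (vii) [L3 & W6 -> A8]. ⇒ new: A8.
[3] (i) [A8 -> M2]. ⇒ new: M2.
[4] (ii) [M2 & E2 -> N7]. ⇒ new: N7.
Closure: {A8, E2, G4, L3, M2, N7, Q1, S4, W6} — 9 facts.

9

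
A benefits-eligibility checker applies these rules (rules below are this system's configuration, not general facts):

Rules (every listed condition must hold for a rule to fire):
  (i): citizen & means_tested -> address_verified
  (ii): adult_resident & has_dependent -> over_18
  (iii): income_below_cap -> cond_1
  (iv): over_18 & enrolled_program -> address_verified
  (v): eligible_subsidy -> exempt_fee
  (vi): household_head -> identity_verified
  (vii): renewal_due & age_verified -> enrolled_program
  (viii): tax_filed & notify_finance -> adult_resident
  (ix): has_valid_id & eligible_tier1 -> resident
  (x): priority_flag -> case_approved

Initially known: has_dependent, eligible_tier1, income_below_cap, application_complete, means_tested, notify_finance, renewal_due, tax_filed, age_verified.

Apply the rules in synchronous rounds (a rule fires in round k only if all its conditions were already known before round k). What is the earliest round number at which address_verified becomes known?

3

Round 1 — (iii), (vii), (viii), derive cond_1, enrolled_program, adult_resident.
Round 2 — (ii), derive over_18.
Round 3 — (iv), derive address_verified.
address_verified first appears in round 3.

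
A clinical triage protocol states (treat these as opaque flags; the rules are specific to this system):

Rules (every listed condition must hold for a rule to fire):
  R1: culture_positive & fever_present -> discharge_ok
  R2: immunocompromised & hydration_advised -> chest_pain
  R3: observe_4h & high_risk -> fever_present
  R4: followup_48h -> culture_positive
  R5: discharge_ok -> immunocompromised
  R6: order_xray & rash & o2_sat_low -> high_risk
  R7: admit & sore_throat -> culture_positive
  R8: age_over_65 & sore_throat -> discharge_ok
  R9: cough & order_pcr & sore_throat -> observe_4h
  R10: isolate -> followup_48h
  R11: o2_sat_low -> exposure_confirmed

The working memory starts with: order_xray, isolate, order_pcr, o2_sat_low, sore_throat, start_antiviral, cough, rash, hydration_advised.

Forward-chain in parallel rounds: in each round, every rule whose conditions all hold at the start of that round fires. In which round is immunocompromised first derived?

[1] R6 [order_xray & rash & o2_sat_low -> high_risk]; R9 [cough & order_pcr & sore_throat -> observe_4h]; R10 [isolate -> followup_48h]; R11 [o2_sat_low -> exposure_confirmed]. ⇒ new: high_risk, observe_4h, followup_48h, exposure_confirmed.
[2] R3 [observe_4h & high_risk -> fever_present]; R4 [followup_48h -> culture_positive]. ⇒ new: fever_present, culture_positive.
[3] R1 [culture_positive & fever_present -> discharge_ok]. ⇒ new: discharge_ok.
[4] R5 [discharge_ok -> immunocompromised]. ⇒ new: immunocompromised.
immunocompromised first appears in round 4.

4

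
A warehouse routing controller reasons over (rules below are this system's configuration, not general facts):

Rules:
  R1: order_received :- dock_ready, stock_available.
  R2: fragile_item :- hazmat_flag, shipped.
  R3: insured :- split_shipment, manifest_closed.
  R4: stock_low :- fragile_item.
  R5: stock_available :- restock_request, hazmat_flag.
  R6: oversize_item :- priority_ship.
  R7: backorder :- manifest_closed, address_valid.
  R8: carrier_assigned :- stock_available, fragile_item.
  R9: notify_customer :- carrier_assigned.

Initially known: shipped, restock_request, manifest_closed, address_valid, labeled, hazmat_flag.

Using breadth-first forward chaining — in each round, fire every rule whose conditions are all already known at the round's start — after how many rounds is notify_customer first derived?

Round 1: R2 [fragile_item :- hazmat_flag, shipped.]; R5 [stock_available :- restock_request, hazmat_flag.]; R7 [backorder :- manifest_closed, address_valid.]. Adds fragile_item, stock_available, backorder.
Round 2: R4 [stock_low :- fragile_item.]; R8 [carrier_assigned :- stock_available, fragile_item.]. Adds stock_low, carrier_assigned.
Round 3: R9 [notify_customer :- carrier_assigned.]. Adds notify_customer.
notify_customer first appears in round 3.

3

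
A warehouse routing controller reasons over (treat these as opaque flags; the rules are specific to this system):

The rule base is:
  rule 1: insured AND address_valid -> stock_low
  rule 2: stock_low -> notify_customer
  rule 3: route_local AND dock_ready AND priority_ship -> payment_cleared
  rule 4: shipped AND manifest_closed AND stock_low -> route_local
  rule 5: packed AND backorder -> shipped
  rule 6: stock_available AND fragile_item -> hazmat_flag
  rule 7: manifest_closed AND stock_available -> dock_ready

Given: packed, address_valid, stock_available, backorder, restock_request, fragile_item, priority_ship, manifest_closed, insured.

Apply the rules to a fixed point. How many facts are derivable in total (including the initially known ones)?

[1] rule 1 [insured AND address_valid -> stock_low]; rule 5 [packed AND backorder -> shipped]; rule 6 [stock_available AND fragile_item -> hazmat_flag]; rule 7 [manifest_closed AND stock_available -> dock_ready]. ⇒ new: stock_low, shipped, hazmat_flag, dock_ready.
[2] rule 2 [stock_low -> notify_customer]; rule 4 [shipped AND manifest_closed AND stock_low -> route_local]. ⇒ new: notify_customer, route_local.
[3] rule 3 [route_local AND dock_ready AND priority_ship -> payment_cleared]. ⇒ new: payment_cleared.
Closure: {address_valid, backorder, dock_ready, fragile_item, hazmat_flag, insured, manifest_closed, notify_customer, packed, payment_cleared, priority_ship, restock_request, route_local, shipped, stock_available, stock_low} — 16 facts.

16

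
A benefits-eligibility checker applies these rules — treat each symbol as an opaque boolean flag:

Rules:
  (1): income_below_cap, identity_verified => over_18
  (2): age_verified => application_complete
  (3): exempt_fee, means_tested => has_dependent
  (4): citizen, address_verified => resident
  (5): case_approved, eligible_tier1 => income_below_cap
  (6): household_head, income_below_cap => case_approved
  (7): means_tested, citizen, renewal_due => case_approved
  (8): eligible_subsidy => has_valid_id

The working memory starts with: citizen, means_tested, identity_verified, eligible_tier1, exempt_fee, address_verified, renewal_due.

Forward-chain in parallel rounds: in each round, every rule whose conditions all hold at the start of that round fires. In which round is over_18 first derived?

3

Round 1 fires (3), (4), (7), giving has_dependent, resident, case_approved.
Round 2 fires (5), giving income_below_cap.
Round 3 fires (1), giving over_18.
over_18 first appears in round 3.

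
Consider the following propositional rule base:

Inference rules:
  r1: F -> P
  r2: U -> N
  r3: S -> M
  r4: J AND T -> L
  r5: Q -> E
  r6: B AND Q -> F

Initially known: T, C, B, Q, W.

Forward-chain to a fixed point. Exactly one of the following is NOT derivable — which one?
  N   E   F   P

Round 1: r5 [Q -> E]; r6 [B AND Q -> F]. Adds E, F.
Round 2: r1 [F -> P]. Adds P.
Derived: F (round 1), P (round 2), E (round 1). N never appears in any round.

N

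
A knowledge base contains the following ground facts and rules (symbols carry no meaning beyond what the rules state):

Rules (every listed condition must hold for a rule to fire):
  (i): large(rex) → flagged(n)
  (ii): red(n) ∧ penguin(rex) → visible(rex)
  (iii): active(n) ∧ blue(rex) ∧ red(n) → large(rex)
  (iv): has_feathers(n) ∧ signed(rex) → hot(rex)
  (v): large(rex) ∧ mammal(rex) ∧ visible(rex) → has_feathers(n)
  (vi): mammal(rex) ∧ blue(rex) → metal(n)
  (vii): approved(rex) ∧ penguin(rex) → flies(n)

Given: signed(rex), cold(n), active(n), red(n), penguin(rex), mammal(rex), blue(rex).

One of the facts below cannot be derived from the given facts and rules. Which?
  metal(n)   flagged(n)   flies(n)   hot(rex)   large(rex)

flies(n)

Round 1: (ii) [red(n) ∧ penguin(rex) → visible(rex)]; (iii) [active(n) ∧ blue(rex) ∧ red(n) → large(rex)]; (vi) [mammal(rex) ∧ blue(rex) → metal(n)]. New: visible(rex), large(rex), metal(n).
Round 2: (i) [large(rex) → flagged(n)]; (v) [large(rex) ∧ mammal(rex) ∧ visible(rex) → has_feathers(n)]. New: flagged(n), has_feathers(n).
Round 3: (iv) [has_feathers(n) ∧ signed(rex) → hot(rex)]. New: hot(rex).
Derived: metal(n) (round 1), hot(rex) (round 3), large(rex) (round 1), flagged(n) (round 2). flies(n) never appears in any round.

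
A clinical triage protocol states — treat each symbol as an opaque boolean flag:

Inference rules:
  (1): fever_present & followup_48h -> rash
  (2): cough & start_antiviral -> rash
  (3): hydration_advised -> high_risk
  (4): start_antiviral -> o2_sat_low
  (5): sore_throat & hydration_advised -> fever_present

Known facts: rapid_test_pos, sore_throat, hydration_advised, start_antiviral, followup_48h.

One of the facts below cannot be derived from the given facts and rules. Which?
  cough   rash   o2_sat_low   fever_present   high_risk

cough

[1] (3) [hydration_advised -> high_risk]; (4) [start_antiviral -> o2_sat_low]; (5) [sore_throat & hydration_advised -> fever_present]. ⇒ new: high_risk, o2_sat_low, fever_present.
[2] (1) [fever_present & followup_48h -> rash]. ⇒ new: rash.
Derived: rash (round 2), o2_sat_low (round 1), fever_present (round 1), high_risk (round 1). cough never appears in any round.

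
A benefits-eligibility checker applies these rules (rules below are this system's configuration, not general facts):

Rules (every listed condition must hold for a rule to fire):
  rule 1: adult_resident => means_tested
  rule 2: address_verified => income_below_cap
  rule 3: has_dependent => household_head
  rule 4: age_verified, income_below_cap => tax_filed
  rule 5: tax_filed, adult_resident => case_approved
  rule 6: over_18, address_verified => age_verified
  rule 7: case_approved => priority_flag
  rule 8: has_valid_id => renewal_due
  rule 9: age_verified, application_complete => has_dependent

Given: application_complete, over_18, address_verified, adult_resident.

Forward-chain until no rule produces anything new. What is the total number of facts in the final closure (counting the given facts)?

Round 1 fires rule 1, rule 2, rule 6, giving means_tested, income_below_cap, age_verified.
Round 2 fires rule 4, rule 9, giving tax_filed, has_dependent.
Round 3 fires rule 3, rule 5, giving household_head, case_approved.
Round 4 fires rule 7, giving priority_flag.
Closure: {address_verified, adult_resident, age_verified, application_complete, case_approved, has_dependent, household_head, income_below_cap, means_tested, over_18, priority_flag, tax_filed} — 12 facts.

12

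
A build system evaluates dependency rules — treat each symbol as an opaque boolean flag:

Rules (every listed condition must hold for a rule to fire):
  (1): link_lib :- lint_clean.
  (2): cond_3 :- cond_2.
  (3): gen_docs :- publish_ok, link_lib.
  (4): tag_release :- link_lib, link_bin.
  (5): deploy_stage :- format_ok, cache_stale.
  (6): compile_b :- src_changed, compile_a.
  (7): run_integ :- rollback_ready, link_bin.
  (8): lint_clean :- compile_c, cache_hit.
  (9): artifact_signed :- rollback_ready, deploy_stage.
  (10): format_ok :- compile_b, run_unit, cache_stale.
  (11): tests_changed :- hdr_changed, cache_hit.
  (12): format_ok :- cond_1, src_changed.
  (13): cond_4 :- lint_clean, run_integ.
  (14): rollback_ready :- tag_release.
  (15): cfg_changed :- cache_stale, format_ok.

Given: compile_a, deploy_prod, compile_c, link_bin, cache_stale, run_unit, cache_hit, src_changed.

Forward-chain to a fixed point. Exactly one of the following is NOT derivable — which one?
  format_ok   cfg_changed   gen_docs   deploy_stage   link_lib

gen_docs

Round 1 fires (6), (8), giving compile_b, lint_clean.
Round 2 fires (1), (10), giving link_lib, format_ok.
Round 3 fires (4), (5), (15), giving tag_release, deploy_stage, cfg_changed.
Round 4 fires (14), giving rollback_ready.
Round 5 fires (7), (9), giving run_integ, artifact_signed.
Round 6 fires (13), giving cond_4.
Derived: cfg_changed (round 3), format_ok (round 2), deploy_stage (round 3), link_lib (round 2). gen_docs never appears in any round.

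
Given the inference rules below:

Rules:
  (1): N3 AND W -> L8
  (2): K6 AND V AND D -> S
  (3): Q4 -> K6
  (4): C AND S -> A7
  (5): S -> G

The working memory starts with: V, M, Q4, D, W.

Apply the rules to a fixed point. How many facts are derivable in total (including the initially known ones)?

8

[1] (3) [Q4 -> K6]. ⇒ new: K6.
[2] (2) [K6 AND V AND D -> S]. ⇒ new: S.
[3] (5) [S -> G]. ⇒ new: G.
Closure: {D, G, K6, M, Q4, S, V, W} — 8 facts.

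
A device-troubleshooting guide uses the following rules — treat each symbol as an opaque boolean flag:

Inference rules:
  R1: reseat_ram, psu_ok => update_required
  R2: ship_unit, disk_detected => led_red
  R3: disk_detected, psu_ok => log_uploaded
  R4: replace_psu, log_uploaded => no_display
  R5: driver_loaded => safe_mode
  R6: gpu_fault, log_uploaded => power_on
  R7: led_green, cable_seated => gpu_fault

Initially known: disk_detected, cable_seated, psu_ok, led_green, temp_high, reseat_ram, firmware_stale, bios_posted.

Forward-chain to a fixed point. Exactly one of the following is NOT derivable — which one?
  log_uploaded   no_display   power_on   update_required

no_display

[1] R1 [reseat_ram, psu_ok => update_required]; R3 [disk_detected, psu_ok => log_uploaded]; R7 [led_green, cable_seated => gpu_fault]. ⇒ new: update_required, log_uploaded, gpu_fault.
[2] R6 [gpu_fault, log_uploaded => power_on]. ⇒ new: power_on.
Derived: update_required (round 1), power_on (round 2), log_uploaded (round 1). no_display never appears in any round.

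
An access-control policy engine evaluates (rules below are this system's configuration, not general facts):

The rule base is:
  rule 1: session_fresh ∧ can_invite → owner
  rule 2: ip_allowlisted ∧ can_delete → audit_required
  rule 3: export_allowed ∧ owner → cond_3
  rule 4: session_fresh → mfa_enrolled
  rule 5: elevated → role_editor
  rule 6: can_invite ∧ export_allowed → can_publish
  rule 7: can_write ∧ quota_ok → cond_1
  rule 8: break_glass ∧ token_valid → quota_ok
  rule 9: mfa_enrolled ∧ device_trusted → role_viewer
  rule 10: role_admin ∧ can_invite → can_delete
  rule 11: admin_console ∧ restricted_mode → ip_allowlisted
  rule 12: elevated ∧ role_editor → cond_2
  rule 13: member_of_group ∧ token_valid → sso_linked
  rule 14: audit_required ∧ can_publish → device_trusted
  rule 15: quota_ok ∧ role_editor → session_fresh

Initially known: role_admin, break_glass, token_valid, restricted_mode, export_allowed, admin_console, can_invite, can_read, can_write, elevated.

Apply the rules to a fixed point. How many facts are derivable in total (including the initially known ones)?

24

Round 1 fires rule 5, rule 6, rule 8, rule 10, rule 11, giving role_editor, can_publish, quota_ok, can_delete, ip_allowlisted.
Round 2 fires rule 2, rule 7, rule 12, rule 15, giving audit_required, cond_1, cond_2, session_fresh.
Round 3 fires rule 1, rule 4, rule 14, giving owner, mfa_enrolled, device_trusted.
Round 4 fires rule 3, rule 9, giving cond_3, role_viewer.
Closure: {admin_console, audit_required, break_glass, can_delete, can_invite, can_publish, can_read, can_write, cond_1, cond_2, cond_3, device_trusted, elevated, export_allowed, ip_allowlisted, mfa_enrolled, owner, quota_ok, restricted_mode, role_admin, role_editor, role_viewer, session_fresh, token_valid} — 24 facts.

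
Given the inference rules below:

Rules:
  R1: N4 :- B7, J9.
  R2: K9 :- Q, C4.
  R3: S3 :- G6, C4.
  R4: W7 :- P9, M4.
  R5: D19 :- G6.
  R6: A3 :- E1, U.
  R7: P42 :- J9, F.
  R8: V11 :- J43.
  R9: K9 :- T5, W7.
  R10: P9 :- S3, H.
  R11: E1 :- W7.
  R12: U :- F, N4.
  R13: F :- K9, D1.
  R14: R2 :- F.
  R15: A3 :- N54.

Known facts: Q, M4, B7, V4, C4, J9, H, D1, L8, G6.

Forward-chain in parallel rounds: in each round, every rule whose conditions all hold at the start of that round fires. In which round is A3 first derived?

Round 1 fires R1, R2, R3, R5, giving N4, K9, S3, D19.
Round 2 fires R10, R13, giving P9, F.
Round 3 fires R4, R7, R12, R14, giving W7, P42, U, R2.
Round 4 fires R11, giving E1.
Round 5 fires R6, giving A3.
A3 first appears in round 5.

5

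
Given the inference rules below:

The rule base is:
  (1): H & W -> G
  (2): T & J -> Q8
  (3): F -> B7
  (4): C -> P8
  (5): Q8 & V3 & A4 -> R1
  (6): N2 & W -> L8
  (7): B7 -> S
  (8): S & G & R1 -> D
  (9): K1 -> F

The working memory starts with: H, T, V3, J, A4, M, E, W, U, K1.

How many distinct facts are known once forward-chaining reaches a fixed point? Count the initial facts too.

17

Round 1 — (1), (2), (9), derive G, Q8, F.
Round 2 — (3), (5), derive B7, R1.
Round 3 — (7), derive S.
Round 4 — (8), derive D.
Closure: {A4, B7, D, E, F, G, H, J, K1, M, Q8, R1, S, T, U, V3, W} — 17 facts.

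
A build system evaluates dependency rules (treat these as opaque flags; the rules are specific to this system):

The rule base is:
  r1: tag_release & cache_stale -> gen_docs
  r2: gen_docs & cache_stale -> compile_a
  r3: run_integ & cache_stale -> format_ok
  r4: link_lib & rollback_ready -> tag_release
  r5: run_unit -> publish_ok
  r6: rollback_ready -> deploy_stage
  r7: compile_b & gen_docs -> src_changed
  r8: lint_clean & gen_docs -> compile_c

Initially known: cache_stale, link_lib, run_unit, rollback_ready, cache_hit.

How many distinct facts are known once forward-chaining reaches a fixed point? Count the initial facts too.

Round 1: r4 [link_lib & rollback_ready -> tag_release]; r5 [run_unit -> publish_ok]; r6 [rollback_ready -> deploy_stage]. New: tag_release, publish_ok, deploy_stage.
Round 2: r1 [tag_release & cache_stale -> gen_docs]. New: gen_docs.
Round 3: r2 [gen_docs & cache_stale -> compile_a]. New: compile_a.
Closure: {cache_hit, cache_stale, compile_a, deploy_stage, gen_docs, link_lib, publish_ok, rollback_ready, run_unit, tag_release} — 10 facts.

10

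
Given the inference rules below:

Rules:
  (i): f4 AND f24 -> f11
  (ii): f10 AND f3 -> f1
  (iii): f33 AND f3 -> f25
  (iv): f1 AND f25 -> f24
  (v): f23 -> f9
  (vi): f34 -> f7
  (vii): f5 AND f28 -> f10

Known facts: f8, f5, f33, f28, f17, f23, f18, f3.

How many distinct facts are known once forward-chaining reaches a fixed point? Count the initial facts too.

13

Round 1 — (iii), (v), (vii), derive f25, f9, f10.
Round 2 — (ii), derive f1.
Round 3 — (iv), derive f24.
Closure: {f1, f10, f17, f18, f23, f24, f25, f28, f3, f33, f5, f8, f9} — 13 facts.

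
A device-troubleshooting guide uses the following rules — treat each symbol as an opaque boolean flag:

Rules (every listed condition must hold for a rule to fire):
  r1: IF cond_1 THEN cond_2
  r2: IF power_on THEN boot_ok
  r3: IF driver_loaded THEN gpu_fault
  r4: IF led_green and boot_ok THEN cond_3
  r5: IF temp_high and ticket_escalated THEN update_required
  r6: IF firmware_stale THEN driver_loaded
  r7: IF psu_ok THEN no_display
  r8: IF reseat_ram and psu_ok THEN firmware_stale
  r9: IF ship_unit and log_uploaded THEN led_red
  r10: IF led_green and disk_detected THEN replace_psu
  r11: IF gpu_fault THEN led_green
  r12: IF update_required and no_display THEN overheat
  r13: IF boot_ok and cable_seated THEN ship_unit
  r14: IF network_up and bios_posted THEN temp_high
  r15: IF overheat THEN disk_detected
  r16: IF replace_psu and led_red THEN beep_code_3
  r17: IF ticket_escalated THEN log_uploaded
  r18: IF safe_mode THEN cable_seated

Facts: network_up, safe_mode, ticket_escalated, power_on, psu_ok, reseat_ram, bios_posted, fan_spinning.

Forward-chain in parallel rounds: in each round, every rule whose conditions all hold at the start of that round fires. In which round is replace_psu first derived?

5

Round 1: r2 [IF power_on THEN boot_ok]; r7 [IF psu_ok THEN no_display]; r8 [IF reseat_ram and psu_ok THEN firmware_stale]; r14 [IF network_up and bios_posted THEN temp_high]; r17 [IF ticket_escalated THEN log_uploaded]; r18 [IF safe_mode THEN cable_seated]. Adds boot_ok, no_display, firmware_stale, temp_high, log_uploaded, cable_seated.
Round 2: r5 [IF temp_high and ticket_escalated THEN update_required]; r6 [IF firmware_stale THEN driver_loaded]; r13 [IF boot_ok and cable_seated THEN ship_unit]. Adds update_required, driver_loaded, ship_unit.
Round 3: r3 [IF driver_loaded THEN gpu_fault]; r9 [IF ship_unit and log_uploaded THEN led_red]; r12 [IF update_required and no_display THEN overheat]. Adds gpu_fault, led_red, overheat.
Round 4: r11 [IF gpu_fault THEN led_green]; r15 [IF overheat THEN disk_detected]. Adds led_green, disk_detected.
Round 5: r4 [IF led_green and boot_ok THEN cond_3]; r10 [IF led_green and disk_detected THEN replace_psu]. Adds cond_3, replace_psu.
replace_psu first appears in round 5.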